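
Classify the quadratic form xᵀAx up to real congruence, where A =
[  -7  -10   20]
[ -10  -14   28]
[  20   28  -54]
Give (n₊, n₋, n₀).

step 0: pivot -7 → sign −
step 1: pivot 2/7 → sign +
step 2: pivot 2 → sign +
signature = (2, 1, 0)

Answer: (2, 1, 0)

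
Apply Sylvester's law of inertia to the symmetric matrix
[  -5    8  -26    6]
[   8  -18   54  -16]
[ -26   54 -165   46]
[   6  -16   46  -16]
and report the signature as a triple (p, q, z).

step 0: pivot -5 → sign −
step 1: pivot -26/5 → sign −
step 2: pivot -3/13 → sign −
step 3: row/col 3 already zero → sign 0
signature = (0, 3, 1)

Answer: (0, 3, 1)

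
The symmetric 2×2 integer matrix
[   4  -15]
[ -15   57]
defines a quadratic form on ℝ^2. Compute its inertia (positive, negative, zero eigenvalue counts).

step 0: pivot 4 → sign +
step 1: pivot 3/4 → sign +
signature = (2, 0, 0)

Answer: (2, 0, 0)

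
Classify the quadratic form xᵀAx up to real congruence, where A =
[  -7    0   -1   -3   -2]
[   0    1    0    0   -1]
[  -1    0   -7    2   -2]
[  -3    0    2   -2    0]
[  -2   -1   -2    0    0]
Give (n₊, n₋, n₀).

Answer: (2, 3, 0)

Derivation:
step 0: pivot -7 → sign −
step 1: pivot 1 → sign +
step 2: pivot -48/7 → sign −
step 3: pivot 7/48 → sign +
step 4: pivot -3/7 → sign −
signature = (2, 3, 0)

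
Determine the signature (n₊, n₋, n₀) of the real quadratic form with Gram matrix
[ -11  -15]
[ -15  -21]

step 0: pivot -11 → sign −
step 1: pivot -6/11 → sign −
signature = (0, 2, 0)

Answer: (0, 2, 0)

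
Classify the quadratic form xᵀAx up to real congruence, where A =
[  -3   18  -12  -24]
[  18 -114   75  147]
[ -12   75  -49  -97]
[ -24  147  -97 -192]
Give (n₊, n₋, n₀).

step 0: pivot -3 → sign −
step 1: pivot -6 → sign −
step 2: pivot 1/2 → sign +
step 3: pivot 1 → sign +
signature = (2, 2, 0)

Answer: (2, 2, 0)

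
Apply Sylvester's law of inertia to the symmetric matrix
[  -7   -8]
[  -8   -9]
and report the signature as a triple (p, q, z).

step 0: pivot -7 → sign −
step 1: pivot 1/7 → sign +
signature = (1, 1, 0)

Answer: (1, 1, 0)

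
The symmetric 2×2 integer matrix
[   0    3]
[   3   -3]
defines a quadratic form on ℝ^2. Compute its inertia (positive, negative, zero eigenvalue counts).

Answer: (1, 1, 0)

Derivation:
step 0: pivot -3 → sign −
step 1: pivot 3 → sign +
signature = (1, 1, 0)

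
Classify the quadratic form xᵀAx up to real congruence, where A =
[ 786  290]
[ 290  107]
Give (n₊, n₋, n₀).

step 0: pivot 786 → sign +
step 1: pivot 1/393 → sign +
signature = (2, 0, 0)

Answer: (2, 0, 0)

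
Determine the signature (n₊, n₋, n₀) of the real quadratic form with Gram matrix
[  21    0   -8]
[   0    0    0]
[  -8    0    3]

step 0: pivot 21 → sign +
step 1: pivot -1/21 → sign −
step 2: row/col 2 already zero → sign 0
signature = (1, 1, 1)

Answer: (1, 1, 1)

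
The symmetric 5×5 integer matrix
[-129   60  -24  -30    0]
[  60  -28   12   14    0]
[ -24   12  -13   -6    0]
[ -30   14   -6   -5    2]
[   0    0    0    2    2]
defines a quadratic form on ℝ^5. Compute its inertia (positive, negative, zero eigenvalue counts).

step 0: pivot -129 → sign −
step 1: pivot -4/43 → sign −
step 2: pivot -1 → sign −
step 3: pivot 2 → sign +
step 4: row/col 4 already zero → sign 0
signature = (1, 3, 1)

Answer: (1, 3, 1)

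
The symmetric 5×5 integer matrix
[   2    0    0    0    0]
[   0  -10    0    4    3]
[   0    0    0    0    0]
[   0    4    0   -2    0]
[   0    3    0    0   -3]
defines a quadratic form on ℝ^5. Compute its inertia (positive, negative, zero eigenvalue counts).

step 0: pivot 2 → sign +
step 1: pivot -10 → sign −
step 2: pivot -2/5 → sign −
step 3: pivot 3/2 → sign +
step 4: row/col 4 already zero → sign 0
signature = (2, 2, 1)

Answer: (2, 2, 1)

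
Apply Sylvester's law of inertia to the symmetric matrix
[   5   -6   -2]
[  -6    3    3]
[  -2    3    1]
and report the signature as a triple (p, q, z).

step 0: pivot 5 → sign +
step 1: pivot -21/5 → sign −
step 2: pivot 2/7 → sign +
signature = (2, 1, 0)

Answer: (2, 1, 0)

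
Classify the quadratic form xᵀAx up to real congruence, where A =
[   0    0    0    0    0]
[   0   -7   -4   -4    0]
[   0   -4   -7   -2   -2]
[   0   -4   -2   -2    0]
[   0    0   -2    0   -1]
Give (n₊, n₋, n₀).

step 0: pivot -7 → sign −
step 1: pivot -33/7 → sign −
step 2: pivot 10/33 → sign +
step 3: pivot -1/5 → sign −
step 4: row/col 4 already zero → sign 0
signature = (1, 3, 1)

Answer: (1, 3, 1)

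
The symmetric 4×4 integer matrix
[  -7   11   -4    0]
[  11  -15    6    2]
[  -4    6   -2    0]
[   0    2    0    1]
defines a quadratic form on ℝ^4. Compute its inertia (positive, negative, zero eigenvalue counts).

Answer: (2, 2, 0)

Derivation:
step 0: pivot -7 → sign −
step 1: pivot 16/7 → sign +
step 2: pivot 1/4 → sign +
step 3: pivot -1 → sign −
signature = (2, 2, 0)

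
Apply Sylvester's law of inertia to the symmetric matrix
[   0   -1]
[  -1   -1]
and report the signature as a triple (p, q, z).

step 0: pivot -1 → sign −
step 1: pivot 1 → sign +
signature = (1, 1, 0)

Answer: (1, 1, 0)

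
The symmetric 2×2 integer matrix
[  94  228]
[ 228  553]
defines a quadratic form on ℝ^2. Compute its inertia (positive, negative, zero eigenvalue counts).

step 0: pivot 94 → sign +
step 1: pivot -1/47 → sign −
signature = (1, 1, 0)

Answer: (1, 1, 0)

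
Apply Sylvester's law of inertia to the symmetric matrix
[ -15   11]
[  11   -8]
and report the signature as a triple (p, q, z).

step 0: pivot -15 → sign −
step 1: pivot 1/15 → sign +
signature = (1, 1, 0)

Answer: (1, 1, 0)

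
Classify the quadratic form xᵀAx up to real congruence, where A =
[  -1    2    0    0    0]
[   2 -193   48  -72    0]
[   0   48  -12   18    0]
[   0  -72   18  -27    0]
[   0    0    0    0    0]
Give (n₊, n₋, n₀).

Answer: (1, 2, 2)

Derivation:
step 0: pivot -1 → sign −
step 1: pivot -189 → sign −
step 2: pivot 4/21 → sign +
step 3: row/col 3 already zero → sign 0
step 4: row/col 4 already zero → sign 0
signature = (1, 2, 2)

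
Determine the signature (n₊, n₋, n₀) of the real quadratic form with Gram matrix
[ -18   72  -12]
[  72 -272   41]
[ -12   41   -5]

step 0: pivot -18 → sign −
step 1: pivot 16 → sign +
step 2: pivot -1/16 → sign −
signature = (1, 2, 0)

Answer: (1, 2, 0)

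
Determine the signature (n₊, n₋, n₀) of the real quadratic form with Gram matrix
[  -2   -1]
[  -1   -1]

step 0: pivot -2 → sign −
step 1: pivot -1/2 → sign −
signature = (0, 2, 0)

Answer: (0, 2, 0)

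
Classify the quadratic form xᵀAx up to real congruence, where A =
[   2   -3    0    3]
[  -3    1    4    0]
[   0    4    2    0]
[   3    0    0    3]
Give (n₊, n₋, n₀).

Answer: (3, 1, 0)

Derivation:
step 0: pivot 2 → sign +
step 1: pivot -7/2 → sign −
step 2: pivot 46/7 → sign +
step 3: pivot 6/23 → sign +
signature = (3, 1, 0)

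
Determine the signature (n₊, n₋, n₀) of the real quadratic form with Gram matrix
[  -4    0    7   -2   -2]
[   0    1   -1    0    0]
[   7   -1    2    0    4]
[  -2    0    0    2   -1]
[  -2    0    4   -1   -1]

step 0: pivot -4 → sign −
step 1: pivot 1 → sign +
step 2: pivot 53/4 → sign +
step 3: pivot 110/53 → sign +
step 4: pivot -3/110 → sign −
signature = (3, 2, 0)

Answer: (3, 2, 0)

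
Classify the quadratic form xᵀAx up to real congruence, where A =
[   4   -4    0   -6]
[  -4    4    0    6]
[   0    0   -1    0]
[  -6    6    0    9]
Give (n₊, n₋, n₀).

Answer: (1, 1, 2)

Derivation:
step 0: pivot 4 → sign +
step 1: pivot -1 → sign −
step 2: row/col 2 already zero → sign 0
step 3: row/col 3 already zero → sign 0
signature = (1, 1, 2)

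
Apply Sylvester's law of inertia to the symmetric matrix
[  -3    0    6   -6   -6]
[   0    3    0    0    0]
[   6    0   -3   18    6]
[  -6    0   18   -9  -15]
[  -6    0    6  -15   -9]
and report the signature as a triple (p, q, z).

Answer: (2, 2, 1)

Derivation:
step 0: pivot -3 → sign −
step 1: pivot 3 → sign +
step 2: pivot 9 → sign +
step 3: pivot -1 → sign −
step 4: row/col 4 already zero → sign 0
signature = (2, 2, 1)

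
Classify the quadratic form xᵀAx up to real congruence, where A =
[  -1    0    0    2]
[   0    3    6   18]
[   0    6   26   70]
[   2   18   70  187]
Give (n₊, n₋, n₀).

step 0: pivot -1 → sign −
step 1: pivot 3 → sign +
step 2: pivot 14 → sign +
step 3: pivot 3/7 → sign +
signature = (3, 1, 0)

Answer: (3, 1, 0)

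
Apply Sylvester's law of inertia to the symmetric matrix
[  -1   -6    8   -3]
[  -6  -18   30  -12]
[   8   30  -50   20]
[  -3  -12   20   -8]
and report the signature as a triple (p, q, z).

step 0: pivot -1 → sign −
step 1: pivot 18 → sign +
step 2: pivot -4 → sign −
step 3: row/col 3 already zero → sign 0
signature = (1, 2, 1)

Answer: (1, 2, 1)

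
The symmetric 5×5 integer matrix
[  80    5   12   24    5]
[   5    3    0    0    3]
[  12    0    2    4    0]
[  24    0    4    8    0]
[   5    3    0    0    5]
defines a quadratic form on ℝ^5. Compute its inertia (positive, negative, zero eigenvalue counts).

step 0: pivot 80 → sign +
step 1: pivot 43/16 → sign +
step 2: pivot -2/215 → sign −
step 3: pivot 2 → sign +
step 4: row/col 4 already zero → sign 0
signature = (3, 1, 1)

Answer: (3, 1, 1)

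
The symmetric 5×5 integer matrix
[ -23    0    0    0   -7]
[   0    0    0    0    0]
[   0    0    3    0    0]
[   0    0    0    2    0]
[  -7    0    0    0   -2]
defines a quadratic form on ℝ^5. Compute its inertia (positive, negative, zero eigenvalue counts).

Answer: (3, 1, 1)

Derivation:
step 0: pivot -23 → sign −
step 1: pivot 3 → sign +
step 2: pivot 2 → sign +
step 3: pivot 3/23 → sign +
step 4: row/col 4 already zero → sign 0
signature = (3, 1, 1)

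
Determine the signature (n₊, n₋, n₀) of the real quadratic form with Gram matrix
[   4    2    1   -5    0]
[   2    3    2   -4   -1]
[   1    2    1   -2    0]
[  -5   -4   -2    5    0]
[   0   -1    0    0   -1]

Answer: (2, 2, 1)

Derivation:
step 0: pivot 4 → sign +
step 1: pivot 2 → sign +
step 2: pivot -3/8 → sign −
step 3: pivot -2 → sign −
step 4: row/col 4 already zero → sign 0
signature = (2, 2, 1)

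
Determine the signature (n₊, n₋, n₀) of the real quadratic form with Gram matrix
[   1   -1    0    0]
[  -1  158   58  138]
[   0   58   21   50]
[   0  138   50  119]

step 0: pivot 1 → sign +
step 1: pivot 157 → sign +
step 2: pivot -67/157 → sign −
step 3: pivot -3/67 → sign −
signature = (2, 2, 0)

Answer: (2, 2, 0)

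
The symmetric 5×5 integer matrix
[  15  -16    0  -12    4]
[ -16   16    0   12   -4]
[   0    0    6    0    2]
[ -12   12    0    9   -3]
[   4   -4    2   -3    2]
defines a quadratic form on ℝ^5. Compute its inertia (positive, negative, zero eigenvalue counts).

step 0: pivot 15 → sign +
step 1: pivot -16/15 → sign −
step 2: pivot 6 → sign +
step 3: pivot 1/3 → sign +
step 4: row/col 4 already zero → sign 0
signature = (3, 1, 1)

Answer: (3, 1, 1)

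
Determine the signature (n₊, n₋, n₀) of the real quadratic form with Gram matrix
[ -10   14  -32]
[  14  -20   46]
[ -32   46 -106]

step 0: pivot -10 → sign −
step 1: pivot -2/5 → sign −
step 2: row/col 2 already zero → sign 0
signature = (0, 2, 1)

Answer: (0, 2, 1)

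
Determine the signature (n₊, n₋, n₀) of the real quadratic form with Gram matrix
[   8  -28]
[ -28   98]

Answer: (1, 0, 1)

Derivation:
step 0: pivot 8 → sign +
step 1: row/col 1 already zero → sign 0
signature = (1, 0, 1)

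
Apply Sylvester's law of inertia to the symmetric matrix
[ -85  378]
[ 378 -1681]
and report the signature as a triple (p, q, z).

step 0: pivot -85 → sign −
step 1: pivot -1/85 → sign −
signature = (0, 2, 0)

Answer: (0, 2, 0)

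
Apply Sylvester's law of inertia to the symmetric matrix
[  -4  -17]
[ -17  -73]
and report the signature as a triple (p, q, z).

Answer: (0, 2, 0)

Derivation:
step 0: pivot -4 → sign −
step 1: pivot -3/4 → sign −
signature = (0, 2, 0)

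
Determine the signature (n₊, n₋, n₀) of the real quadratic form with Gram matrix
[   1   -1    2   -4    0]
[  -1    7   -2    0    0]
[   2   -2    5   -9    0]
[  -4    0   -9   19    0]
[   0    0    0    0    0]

step 0: pivot 1 → sign +
step 1: pivot 6 → sign +
step 2: pivot 1 → sign +
step 3: pivot -2/3 → sign −
step 4: row/col 4 already zero → sign 0
signature = (3, 1, 1)

Answer: (3, 1, 1)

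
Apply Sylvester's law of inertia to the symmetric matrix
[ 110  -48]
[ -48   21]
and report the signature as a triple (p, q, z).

step 0: pivot 110 → sign +
step 1: pivot 3/55 → sign +
signature = (2, 0, 0)

Answer: (2, 0, 0)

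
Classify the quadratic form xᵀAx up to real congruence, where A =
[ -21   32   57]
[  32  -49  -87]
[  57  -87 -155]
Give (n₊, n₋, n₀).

step 0: pivot -21 → sign −
step 1: pivot -5/21 → sign −
step 2: pivot -1/5 → sign −
signature = (0, 3, 0)

Answer: (0, 3, 0)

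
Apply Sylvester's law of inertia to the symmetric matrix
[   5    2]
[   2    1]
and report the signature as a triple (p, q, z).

Answer: (2, 0, 0)

Derivation:
step 0: pivot 5 → sign +
step 1: pivot 1/5 → sign +
signature = (2, 0, 0)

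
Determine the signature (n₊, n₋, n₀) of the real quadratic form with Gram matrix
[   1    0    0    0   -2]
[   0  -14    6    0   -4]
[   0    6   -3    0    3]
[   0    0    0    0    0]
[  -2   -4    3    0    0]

step 0: pivot 1 → sign +
step 1: pivot -14 → sign −
step 2: pivot -3/7 → sign −
step 3: pivot 1 → sign +
step 4: row/col 4 already zero → sign 0
signature = (2, 2, 1)

Answer: (2, 2, 1)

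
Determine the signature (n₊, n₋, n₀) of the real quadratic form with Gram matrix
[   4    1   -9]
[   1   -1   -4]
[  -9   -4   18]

Answer: (2, 1, 0)

Derivation:
step 0: pivot 4 → sign +
step 1: pivot -5/4 → sign −
step 2: pivot 1/5 → sign +
signature = (2, 1, 0)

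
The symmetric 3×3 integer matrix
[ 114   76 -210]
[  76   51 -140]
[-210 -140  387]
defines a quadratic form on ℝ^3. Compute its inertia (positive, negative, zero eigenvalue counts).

Answer: (3, 0, 0)

Derivation:
step 0: pivot 114 → sign +
step 1: pivot 1/3 → sign +
step 2: pivot 3/19 → sign +
signature = (3, 0, 0)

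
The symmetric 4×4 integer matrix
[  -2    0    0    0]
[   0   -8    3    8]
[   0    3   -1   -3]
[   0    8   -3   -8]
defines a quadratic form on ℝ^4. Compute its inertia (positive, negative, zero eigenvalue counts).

step 0: pivot -2 → sign −
step 1: pivot -8 → sign −
step 2: pivot 1/8 → sign +
step 3: row/col 3 already zero → sign 0
signature = (1, 2, 1)

Answer: (1, 2, 1)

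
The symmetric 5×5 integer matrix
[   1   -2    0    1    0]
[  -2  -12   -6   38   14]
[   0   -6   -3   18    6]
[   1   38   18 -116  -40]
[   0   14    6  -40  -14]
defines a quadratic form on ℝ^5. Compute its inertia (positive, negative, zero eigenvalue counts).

Answer: (1, 4, 0)

Derivation:
step 0: pivot 1 → sign +
step 1: pivot -16 → sign −
step 2: pivot -3/4 → sign −
step 3: pivot -5 → sign −
step 4: pivot -1/5 → sign −
signature = (1, 4, 0)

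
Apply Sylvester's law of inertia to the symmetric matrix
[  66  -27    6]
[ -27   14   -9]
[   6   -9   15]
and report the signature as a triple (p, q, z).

Answer: (2, 1, 0)

Derivation:
step 0: pivot 66 → sign +
step 1: pivot 65/22 → sign +
step 2: pivot -3/65 → sign −
signature = (2, 1, 0)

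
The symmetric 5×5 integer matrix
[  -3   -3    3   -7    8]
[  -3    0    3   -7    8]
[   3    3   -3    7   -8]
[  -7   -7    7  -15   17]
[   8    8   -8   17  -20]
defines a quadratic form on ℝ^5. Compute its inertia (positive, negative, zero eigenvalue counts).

Answer: (2, 2, 1)

Derivation:
step 0: pivot -3 → sign −
step 1: pivot 3 → sign +
step 2: pivot 4/3 → sign +
step 3: pivot -3/4 → sign −
step 4: row/col 4 already zero → sign 0
signature = (2, 2, 1)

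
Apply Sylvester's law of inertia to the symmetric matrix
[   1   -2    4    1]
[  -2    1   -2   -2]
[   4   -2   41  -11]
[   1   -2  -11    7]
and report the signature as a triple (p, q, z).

Answer: (2, 2, 0)

Derivation:
step 0: pivot 1 → sign +
step 1: pivot -3 → sign −
step 2: pivot 37 → sign +
step 3: pivot -3/37 → sign −
signature = (2, 2, 0)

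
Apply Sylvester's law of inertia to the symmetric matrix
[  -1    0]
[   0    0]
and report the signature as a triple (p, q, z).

step 0: pivot -1 → sign −
step 1: row/col 1 already zero → sign 0
signature = (0, 1, 1)

Answer: (0, 1, 1)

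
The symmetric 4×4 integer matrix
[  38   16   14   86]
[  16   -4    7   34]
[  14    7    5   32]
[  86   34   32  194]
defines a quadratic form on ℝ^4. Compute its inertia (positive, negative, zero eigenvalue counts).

Answer: (1, 2, 1)

Derivation:
step 0: pivot 38 → sign +
step 1: pivot -204/19 → sign −
step 2: pivot -3/68 → sign −
step 3: row/col 3 already zero → sign 0
signature = (1, 2, 1)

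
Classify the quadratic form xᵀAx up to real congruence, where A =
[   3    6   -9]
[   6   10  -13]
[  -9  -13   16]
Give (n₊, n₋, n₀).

step 0: pivot 3 → sign +
step 1: pivot -2 → sign −
step 2: pivot 3/2 → sign +
signature = (2, 1, 0)

Answer: (2, 1, 0)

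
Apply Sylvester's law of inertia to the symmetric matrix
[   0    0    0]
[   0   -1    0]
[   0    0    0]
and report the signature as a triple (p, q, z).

step 0: pivot -1 → sign −
step 1: row/col 1 already zero → sign 0
step 2: row/col 2 already zero → sign 0
signature = (0, 1, 2)

Answer: (0, 1, 2)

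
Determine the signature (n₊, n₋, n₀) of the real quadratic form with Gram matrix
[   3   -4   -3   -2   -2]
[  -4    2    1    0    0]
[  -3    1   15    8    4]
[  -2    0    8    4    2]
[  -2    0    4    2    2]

step 0: pivot 3 → sign +
step 1: pivot -10/3 → sign −
step 2: pivot 147/10 → sign +
step 3: pivot 218/147 → sign +
step 4: pivot -6/109 → sign −
signature = (3, 2, 0)

Answer: (3, 2, 0)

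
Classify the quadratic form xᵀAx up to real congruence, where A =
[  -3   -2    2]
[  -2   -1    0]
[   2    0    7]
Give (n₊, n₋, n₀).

Answer: (2, 1, 0)

Derivation:
step 0: pivot -3 → sign −
step 1: pivot 1/3 → sign +
step 2: pivot 3 → sign +
signature = (2, 1, 0)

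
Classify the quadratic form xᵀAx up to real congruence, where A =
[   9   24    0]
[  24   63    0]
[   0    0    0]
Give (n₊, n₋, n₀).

step 0: pivot 9 → sign +
step 1: pivot -1 → sign −
step 2: row/col 2 already zero → sign 0
signature = (1, 1, 1)

Answer: (1, 1, 1)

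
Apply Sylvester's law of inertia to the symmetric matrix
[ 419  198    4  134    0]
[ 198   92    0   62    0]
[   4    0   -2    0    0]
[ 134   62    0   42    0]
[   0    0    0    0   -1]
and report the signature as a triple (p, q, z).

step 0: pivot 419 → sign +
step 1: pivot -656/419 → sign −
step 2: pivot 10/41 → sign +
step 3: pivot -3/20 → sign −
step 4: pivot -1 → sign −
signature = (2, 3, 0)

Answer: (2, 3, 0)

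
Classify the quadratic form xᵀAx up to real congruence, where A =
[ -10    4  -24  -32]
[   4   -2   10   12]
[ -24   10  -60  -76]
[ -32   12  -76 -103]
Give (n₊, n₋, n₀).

step 0: pivot -10 → sign −
step 1: pivot -2/5 → sign −
step 2: pivot -2 → sign −
step 3: pivot 1 → sign +
signature = (1, 3, 0)

Answer: (1, 3, 0)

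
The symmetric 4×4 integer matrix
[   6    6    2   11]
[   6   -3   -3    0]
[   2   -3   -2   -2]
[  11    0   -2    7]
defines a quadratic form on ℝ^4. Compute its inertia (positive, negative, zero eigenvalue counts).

step 0: pivot 6 → sign +
step 1: pivot -9 → sign −
step 2: pivot 1/9 → sign +
step 3: pivot -3/2 → sign −
signature = (2, 2, 0)

Answer: (2, 2, 0)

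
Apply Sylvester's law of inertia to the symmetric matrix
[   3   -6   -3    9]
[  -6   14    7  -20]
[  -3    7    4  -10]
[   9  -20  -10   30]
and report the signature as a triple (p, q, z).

Answer: (4, 0, 0)

Derivation:
step 0: pivot 3 → sign +
step 1: pivot 2 → sign +
step 2: pivot 1/2 → sign +
step 3: pivot 1 → sign +
signature = (4, 0, 0)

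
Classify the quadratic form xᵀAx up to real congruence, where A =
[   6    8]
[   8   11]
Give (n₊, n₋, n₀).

Answer: (2, 0, 0)

Derivation:
step 0: pivot 6 → sign +
step 1: pivot 1/3 → sign +
signature = (2, 0, 0)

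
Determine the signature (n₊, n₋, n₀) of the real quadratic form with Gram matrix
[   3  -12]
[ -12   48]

Answer: (1, 0, 1)

Derivation:
step 0: pivot 3 → sign +
step 1: row/col 1 already zero → sign 0
signature = (1, 0, 1)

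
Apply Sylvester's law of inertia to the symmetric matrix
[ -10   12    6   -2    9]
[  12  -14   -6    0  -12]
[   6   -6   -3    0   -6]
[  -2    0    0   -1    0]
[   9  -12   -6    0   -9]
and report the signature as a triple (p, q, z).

Answer: (2, 3, 0)

Derivation:
step 0: pivot -10 → sign −
step 1: pivot 2/5 → sign +
step 2: pivot -3 → sign −
step 3: pivot -3 → sign −
step 4: pivot 3/2 → sign +
signature = (2, 3, 0)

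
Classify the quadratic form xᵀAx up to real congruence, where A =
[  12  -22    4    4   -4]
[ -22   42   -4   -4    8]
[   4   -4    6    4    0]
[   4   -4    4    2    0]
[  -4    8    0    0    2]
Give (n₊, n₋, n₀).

Answer: (4, 1, 0)

Derivation:
step 0: pivot 12 → sign +
step 1: pivot 5/3 → sign +
step 2: pivot -2 → sign −
step 3: pivot 2 → sign +
step 4: pivot 2/5 → sign +
signature = (4, 1, 0)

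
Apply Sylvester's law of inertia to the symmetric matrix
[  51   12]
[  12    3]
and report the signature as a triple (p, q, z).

step 0: pivot 51 → sign +
step 1: pivot 3/17 → sign +
signature = (2, 0, 0)

Answer: (2, 0, 0)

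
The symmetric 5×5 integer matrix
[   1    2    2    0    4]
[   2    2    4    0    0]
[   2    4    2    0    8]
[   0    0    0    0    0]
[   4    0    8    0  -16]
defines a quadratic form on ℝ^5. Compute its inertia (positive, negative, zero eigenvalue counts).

Answer: (1, 2, 2)

Derivation:
step 0: pivot 1 → sign +
step 1: pivot -2 → sign −
step 2: pivot -2 → sign −
step 3: row/col 3 already zero → sign 0
step 4: row/col 4 already zero → sign 0
signature = (1, 2, 2)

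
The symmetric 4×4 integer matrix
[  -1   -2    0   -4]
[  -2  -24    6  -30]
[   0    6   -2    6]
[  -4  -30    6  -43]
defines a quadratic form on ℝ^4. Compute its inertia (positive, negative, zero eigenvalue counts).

step 0: pivot -1 → sign −
step 1: pivot -20 → sign −
step 2: pivot -1/5 → sign −
step 3: pivot -1 → sign −
signature = (0, 4, 0)

Answer: (0, 4, 0)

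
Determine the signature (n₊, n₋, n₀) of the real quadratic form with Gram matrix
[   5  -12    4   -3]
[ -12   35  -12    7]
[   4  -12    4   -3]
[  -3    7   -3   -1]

step 0: pivot 5 → sign +
step 1: pivot 31/5 → sign +
step 2: pivot -4/31 → sign −
step 3: pivot 3/4 → sign +
signature = (3, 1, 0)

Answer: (3, 1, 0)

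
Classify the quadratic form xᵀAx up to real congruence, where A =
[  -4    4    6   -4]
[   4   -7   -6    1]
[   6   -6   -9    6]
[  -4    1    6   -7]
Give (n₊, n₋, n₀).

step 0: pivot -4 → sign −
step 1: pivot -3 → sign −
step 2: row/col 2 already zero → sign 0
step 3: row/col 3 already zero → sign 0
signature = (0, 2, 2)

Answer: (0, 2, 2)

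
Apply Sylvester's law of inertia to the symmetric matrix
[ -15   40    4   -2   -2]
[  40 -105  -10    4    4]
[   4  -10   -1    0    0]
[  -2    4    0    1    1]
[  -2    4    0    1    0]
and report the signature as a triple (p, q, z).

step 0: pivot -15 → sign −
step 1: pivot 5/3 → sign +
step 2: pivot -1/5 → sign −
step 3: pivot 1/5 → sign +
step 4: pivot -1 → sign −
signature = (2, 3, 0)

Answer: (2, 3, 0)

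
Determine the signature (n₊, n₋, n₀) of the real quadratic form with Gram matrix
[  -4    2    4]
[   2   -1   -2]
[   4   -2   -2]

step 0: pivot -4 → sign −
step 1: pivot 2 → sign +
step 2: row/col 2 already zero → sign 0
signature = (1, 1, 1)

Answer: (1, 1, 1)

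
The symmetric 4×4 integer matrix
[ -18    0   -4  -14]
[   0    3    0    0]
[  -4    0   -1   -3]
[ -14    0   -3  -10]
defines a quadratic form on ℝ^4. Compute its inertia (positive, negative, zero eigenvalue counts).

Answer: (2, 2, 0)

Derivation:
step 0: pivot -18 → sign −
step 1: pivot 3 → sign +
step 2: pivot -1/9 → sign −
step 3: pivot 1 → sign +
signature = (2, 2, 0)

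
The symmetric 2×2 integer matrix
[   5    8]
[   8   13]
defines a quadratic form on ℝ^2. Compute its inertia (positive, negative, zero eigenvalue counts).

Answer: (2, 0, 0)

Derivation:
step 0: pivot 5 → sign +
step 1: pivot 1/5 → sign +
signature = (2, 0, 0)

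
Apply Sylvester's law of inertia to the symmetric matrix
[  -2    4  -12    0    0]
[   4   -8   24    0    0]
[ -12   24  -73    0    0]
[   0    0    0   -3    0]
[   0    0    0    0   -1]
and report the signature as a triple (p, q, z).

Answer: (0, 4, 1)

Derivation:
step 0: pivot -2 → sign −
step 1: pivot -1 → sign −
step 2: pivot -3 → sign −
step 3: pivot -1 → sign −
step 4: row/col 4 already zero → sign 0
signature = (0, 4, 1)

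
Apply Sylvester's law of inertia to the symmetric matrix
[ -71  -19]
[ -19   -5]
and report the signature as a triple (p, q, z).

step 0: pivot -71 → sign −
step 1: pivot 6/71 → sign +
signature = (1, 1, 0)

Answer: (1, 1, 0)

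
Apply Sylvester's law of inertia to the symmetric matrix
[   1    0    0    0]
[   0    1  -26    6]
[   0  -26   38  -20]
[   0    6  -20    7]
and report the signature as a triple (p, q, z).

step 0: pivot 1 → sign +
step 1: pivot 1 → sign +
step 2: pivot -638 → sign −
step 3: pivot -3/319 → sign −
signature = (2, 2, 0)

Answer: (2, 2, 0)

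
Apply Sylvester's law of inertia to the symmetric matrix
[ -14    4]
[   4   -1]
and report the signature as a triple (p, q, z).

step 0: pivot -14 → sign −
step 1: pivot 1/7 → sign +
signature = (1, 1, 0)

Answer: (1, 1, 0)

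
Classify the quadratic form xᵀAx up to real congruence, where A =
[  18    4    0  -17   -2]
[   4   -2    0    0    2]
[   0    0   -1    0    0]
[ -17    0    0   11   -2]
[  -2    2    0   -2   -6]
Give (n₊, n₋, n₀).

step 0: pivot 18 → sign +
step 1: pivot -26/9 → sign −
step 2: pivot -1 → sign −
step 3: pivot -3/26 → sign −
step 4: row/col 4 already zero → sign 0
signature = (1, 3, 1)

Answer: (1, 3, 1)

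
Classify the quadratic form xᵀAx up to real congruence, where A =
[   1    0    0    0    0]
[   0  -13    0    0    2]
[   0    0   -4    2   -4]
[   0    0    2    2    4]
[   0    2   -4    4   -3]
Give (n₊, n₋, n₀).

Answer: (2, 3, 0)

Derivation:
step 0: pivot 1 → sign +
step 1: pivot -13 → sign −
step 2: pivot -4 → sign −
step 3: pivot 3 → sign +
step 4: pivot -1/39 → sign −
signature = (2, 3, 0)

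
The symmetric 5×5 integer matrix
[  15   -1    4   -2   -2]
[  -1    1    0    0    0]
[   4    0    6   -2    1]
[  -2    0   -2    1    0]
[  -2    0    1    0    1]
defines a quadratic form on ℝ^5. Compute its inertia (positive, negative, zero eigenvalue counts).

step 0: pivot 15 → sign +
step 1: pivot 14/15 → sign +
step 2: pivot 34/7 → sign +
step 3: pivot 5/17 → sign +
step 4: pivot 1/10 → sign +
signature = (5, 0, 0)

Answer: (5, 0, 0)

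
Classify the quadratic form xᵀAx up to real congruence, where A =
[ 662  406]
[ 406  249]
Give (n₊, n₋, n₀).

step 0: pivot 662 → sign +
step 1: pivot 1/331 → sign +
signature = (2, 0, 0)

Answer: (2, 0, 0)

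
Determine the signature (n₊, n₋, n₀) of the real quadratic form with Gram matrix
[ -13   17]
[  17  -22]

Answer: (1, 1, 0)

Derivation:
step 0: pivot -13 → sign −
step 1: pivot 3/13 → sign +
signature = (1, 1, 0)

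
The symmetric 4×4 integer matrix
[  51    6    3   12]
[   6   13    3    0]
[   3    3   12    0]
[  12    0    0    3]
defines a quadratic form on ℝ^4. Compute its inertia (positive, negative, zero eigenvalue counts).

step 0: pivot 51 → sign +
step 1: pivot 209/17 → sign +
step 2: pivot 2352/209 → sign +
step 3: row/col 3 already zero → sign 0
signature = (3, 0, 1)

Answer: (3, 0, 1)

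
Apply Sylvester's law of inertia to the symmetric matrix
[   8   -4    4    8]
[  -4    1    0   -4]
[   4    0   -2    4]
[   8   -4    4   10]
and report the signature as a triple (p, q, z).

Answer: (2, 1, 1)

Derivation:
step 0: pivot 8 → sign +
step 1: pivot -1 → sign −
step 2: pivot 2 → sign +
step 3: row/col 3 already zero → sign 0
signature = (2, 1, 1)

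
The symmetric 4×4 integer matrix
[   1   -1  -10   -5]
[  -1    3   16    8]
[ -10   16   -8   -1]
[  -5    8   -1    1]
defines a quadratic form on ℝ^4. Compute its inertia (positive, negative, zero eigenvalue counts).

step 0: pivot 1 → sign +
step 1: pivot 2 → sign +
step 2: pivot -126 → sign −
step 3: pivot 1/14 → sign +
signature = (3, 1, 0)

Answer: (3, 1, 0)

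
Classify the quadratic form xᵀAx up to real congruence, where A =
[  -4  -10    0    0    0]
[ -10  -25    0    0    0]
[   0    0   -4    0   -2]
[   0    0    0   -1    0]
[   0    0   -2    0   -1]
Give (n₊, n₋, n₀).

step 0: pivot -4 → sign −
step 1: pivot -4 → sign −
step 2: pivot -1 → sign −
step 3: row/col 3 already zero → sign 0
step 4: row/col 4 already zero → sign 0
signature = (0, 3, 2)

Answer: (0, 3, 2)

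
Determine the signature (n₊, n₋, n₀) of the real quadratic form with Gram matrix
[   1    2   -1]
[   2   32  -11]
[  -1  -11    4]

Answer: (3, 0, 0)

Derivation:
step 0: pivot 1 → sign +
step 1: pivot 28 → sign +
step 2: pivot 3/28 → sign +
signature = (3, 0, 0)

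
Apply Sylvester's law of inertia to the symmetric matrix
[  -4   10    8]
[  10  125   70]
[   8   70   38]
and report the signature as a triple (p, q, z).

Answer: (1, 1, 1)

Derivation:
step 0: pivot -4 → sign −
step 1: pivot 150 → sign +
step 2: row/col 2 already zero → sign 0
signature = (1, 1, 1)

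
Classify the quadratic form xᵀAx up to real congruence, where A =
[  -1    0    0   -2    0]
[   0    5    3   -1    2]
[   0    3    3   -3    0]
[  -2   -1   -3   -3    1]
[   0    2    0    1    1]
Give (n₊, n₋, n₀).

Answer: (2, 3, 0)

Derivation:
step 0: pivot -1 → sign −
step 1: pivot 5 → sign +
step 2: pivot 6/5 → sign +
step 3: pivot -4 → sign −
step 4: pivot -3/4 → sign −
signature = (2, 3, 0)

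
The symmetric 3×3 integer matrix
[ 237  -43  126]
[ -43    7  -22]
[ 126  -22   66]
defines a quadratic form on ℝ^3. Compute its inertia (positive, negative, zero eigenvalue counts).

Answer: (1, 2, 0)

Derivation:
step 0: pivot 237 → sign +
step 1: pivot -190/237 → sign −
step 2: pivot -6/95 → sign −
signature = (1, 2, 0)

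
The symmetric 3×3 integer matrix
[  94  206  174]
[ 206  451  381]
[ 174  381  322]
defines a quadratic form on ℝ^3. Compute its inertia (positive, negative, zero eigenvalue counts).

step 0: pivot 94 → sign +
step 1: pivot -21/47 → sign −
step 2: pivot 1/7 → sign +
signature = (2, 1, 0)

Answer: (2, 1, 0)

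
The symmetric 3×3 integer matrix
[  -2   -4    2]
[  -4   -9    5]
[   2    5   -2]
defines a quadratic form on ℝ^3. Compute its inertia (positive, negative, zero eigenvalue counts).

step 0: pivot -2 → sign −
step 1: pivot -1 → sign −
step 2: pivot 1 → sign +
signature = (1, 2, 0)

Answer: (1, 2, 0)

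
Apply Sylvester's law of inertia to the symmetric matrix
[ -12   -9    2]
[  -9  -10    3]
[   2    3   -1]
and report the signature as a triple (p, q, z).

step 0: pivot -12 → sign −
step 1: pivot -13/4 → sign −
step 2: pivot 1/39 → sign +
signature = (1, 2, 0)

Answer: (1, 2, 0)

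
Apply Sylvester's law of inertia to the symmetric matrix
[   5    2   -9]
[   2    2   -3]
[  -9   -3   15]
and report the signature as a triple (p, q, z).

Answer: (2, 1, 0)

Derivation:
step 0: pivot 5 → sign +
step 1: pivot 6/5 → sign +
step 2: pivot -3/2 → sign −
signature = (2, 1, 0)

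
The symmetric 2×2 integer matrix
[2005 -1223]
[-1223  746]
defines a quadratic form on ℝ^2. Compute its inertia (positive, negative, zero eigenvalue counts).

Answer: (2, 0, 0)

Derivation:
step 0: pivot 2005 → sign +
step 1: pivot 1/2005 → sign +
signature = (2, 0, 0)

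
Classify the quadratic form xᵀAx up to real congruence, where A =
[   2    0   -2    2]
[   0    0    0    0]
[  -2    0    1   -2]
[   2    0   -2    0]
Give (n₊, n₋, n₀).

step 0: pivot 2 → sign +
step 1: pivot -1 → sign −
step 2: pivot -2 → sign −
step 3: row/col 3 already zero → sign 0
signature = (1, 2, 1)

Answer: (1, 2, 1)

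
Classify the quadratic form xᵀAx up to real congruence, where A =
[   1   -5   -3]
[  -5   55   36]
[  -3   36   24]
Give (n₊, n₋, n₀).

step 0: pivot 1 → sign +
step 1: pivot 30 → sign +
step 2: pivot 3/10 → sign +
signature = (3, 0, 0)

Answer: (3, 0, 0)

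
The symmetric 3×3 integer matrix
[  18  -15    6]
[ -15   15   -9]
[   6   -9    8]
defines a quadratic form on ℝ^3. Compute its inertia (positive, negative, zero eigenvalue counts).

step 0: pivot 18 → sign +
step 1: pivot 5/2 → sign +
step 2: pivot -2/5 → sign −
signature = (2, 1, 0)

Answer: (2, 1, 0)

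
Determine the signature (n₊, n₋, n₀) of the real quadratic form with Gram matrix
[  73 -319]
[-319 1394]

step 0: pivot 73 → sign +
step 1: pivot 1/73 → sign +
signature = (2, 0, 0)

Answer: (2, 0, 0)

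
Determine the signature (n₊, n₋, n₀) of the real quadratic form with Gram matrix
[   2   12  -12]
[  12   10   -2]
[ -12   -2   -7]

Answer: (2, 1, 0)

Derivation:
step 0: pivot 2 → sign +
step 1: pivot -62 → sign −
step 2: pivot 1/31 → sign +
signature = (2, 1, 0)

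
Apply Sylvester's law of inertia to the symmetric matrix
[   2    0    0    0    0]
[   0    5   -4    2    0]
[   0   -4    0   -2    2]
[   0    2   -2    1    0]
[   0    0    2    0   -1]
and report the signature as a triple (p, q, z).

Answer: (3, 1, 1)

Derivation:
step 0: pivot 2 → sign +
step 1: pivot 5 → sign +
step 2: pivot -16/5 → sign −
step 3: pivot 1/4 → sign +
step 4: row/col 4 already zero → sign 0
signature = (3, 1, 1)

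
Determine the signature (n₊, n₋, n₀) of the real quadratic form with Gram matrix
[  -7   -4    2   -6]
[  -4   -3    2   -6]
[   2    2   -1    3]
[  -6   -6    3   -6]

Answer: (2, 2, 0)

Derivation:
step 0: pivot -7 → sign −
step 1: pivot -5/7 → sign −
step 2: pivot 3/5 → sign +
step 3: pivot 3 → sign +
signature = (2, 2, 0)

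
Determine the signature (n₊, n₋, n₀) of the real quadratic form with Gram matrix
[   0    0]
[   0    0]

step 0: row/col 0 already zero → sign 0
step 1: row/col 1 already zero → sign 0
signature = (0, 0, 2)

Answer: (0, 0, 2)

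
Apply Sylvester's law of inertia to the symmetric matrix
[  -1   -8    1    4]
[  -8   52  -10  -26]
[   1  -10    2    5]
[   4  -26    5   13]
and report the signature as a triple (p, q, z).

step 0: pivot -1 → sign −
step 1: pivot 116 → sign +
step 2: pivot 6/29 → sign +
step 3: row/col 3 already zero → sign 0
signature = (2, 1, 1)

Answer: (2, 1, 1)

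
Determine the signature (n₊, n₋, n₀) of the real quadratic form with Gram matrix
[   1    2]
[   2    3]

step 0: pivot 1 → sign +
step 1: pivot -1 → sign −
signature = (1, 1, 0)

Answer: (1, 1, 0)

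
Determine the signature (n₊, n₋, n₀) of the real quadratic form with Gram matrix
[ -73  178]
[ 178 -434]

Answer: (1, 1, 0)

Derivation:
step 0: pivot -73 → sign −
step 1: pivot 2/73 → sign +
signature = (1, 1, 0)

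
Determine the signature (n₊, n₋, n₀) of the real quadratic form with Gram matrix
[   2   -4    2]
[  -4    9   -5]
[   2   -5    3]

Answer: (2, 0, 1)

Derivation:
step 0: pivot 2 → sign +
step 1: pivot 1 → sign +
step 2: row/col 2 already zero → sign 0
signature = (2, 0, 1)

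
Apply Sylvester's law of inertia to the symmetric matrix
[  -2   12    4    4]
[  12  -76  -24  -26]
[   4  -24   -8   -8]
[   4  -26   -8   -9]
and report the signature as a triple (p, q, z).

step 0: pivot -2 → sign −
step 1: pivot -4 → sign −
step 2: row/col 2 already zero → sign 0
step 3: row/col 3 already zero → sign 0
signature = (0, 2, 2)

Answer: (0, 2, 2)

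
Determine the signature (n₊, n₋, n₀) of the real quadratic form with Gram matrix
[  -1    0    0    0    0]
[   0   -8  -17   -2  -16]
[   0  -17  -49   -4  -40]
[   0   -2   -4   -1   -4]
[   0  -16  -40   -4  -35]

step 0: pivot -1 → sign −
step 1: pivot -8 → sign −
step 2: pivot -103/8 → sign −
step 3: pivot -51/103 → sign −
step 4: pivot -3/17 → sign −
signature = (0, 5, 0)

Answer: (0, 5, 0)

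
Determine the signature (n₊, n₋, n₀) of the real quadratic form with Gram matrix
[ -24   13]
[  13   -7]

Answer: (1, 1, 0)

Derivation:
step 0: pivot -24 → sign −
step 1: pivot 1/24 → sign +
signature = (1, 1, 0)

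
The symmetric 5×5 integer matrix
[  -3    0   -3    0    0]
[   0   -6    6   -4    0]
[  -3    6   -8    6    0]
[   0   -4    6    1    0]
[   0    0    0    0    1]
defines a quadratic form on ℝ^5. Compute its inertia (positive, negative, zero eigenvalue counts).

Answer: (2, 3, 0)

Derivation:
step 0: pivot -3 → sign −
step 1: pivot -6 → sign −
step 2: pivot 1 → sign +
step 3: pivot -1/3 → sign −
step 4: pivot 1 → sign +
signature = (2, 3, 0)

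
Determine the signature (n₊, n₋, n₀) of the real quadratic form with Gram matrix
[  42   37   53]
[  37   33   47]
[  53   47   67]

step 0: pivot 42 → sign +
step 1: pivot 17/42 → sign +
step 2: pivot -2/17 → sign −
signature = (2, 1, 0)

Answer: (2, 1, 0)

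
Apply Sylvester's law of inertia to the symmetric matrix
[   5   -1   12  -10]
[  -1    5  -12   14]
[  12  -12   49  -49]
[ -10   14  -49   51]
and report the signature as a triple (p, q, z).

step 0: pivot 5 → sign +
step 1: pivot 24/5 → sign +
step 2: pivot 1 → sign +
step 3: row/col 3 already zero → sign 0
signature = (3, 0, 1)

Answer: (3, 0, 1)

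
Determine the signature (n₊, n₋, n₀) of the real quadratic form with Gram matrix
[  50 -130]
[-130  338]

step 0: pivot 50 → sign +
step 1: row/col 1 already zero → sign 0
signature = (1, 0, 1)

Answer: (1, 0, 1)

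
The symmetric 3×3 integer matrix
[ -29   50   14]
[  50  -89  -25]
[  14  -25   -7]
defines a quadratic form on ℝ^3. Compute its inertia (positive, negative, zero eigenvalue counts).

step 0: pivot -29 → sign −
step 1: pivot -81/29 → sign −
step 2: pivot 2/81 → sign +
signature = (1, 2, 0)

Answer: (1, 2, 0)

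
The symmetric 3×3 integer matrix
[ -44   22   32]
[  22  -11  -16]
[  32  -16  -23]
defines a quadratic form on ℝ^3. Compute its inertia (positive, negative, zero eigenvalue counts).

Answer: (1, 1, 1)

Derivation:
step 0: pivot -44 → sign −
step 1: pivot 3/11 → sign +
step 2: row/col 2 already zero → sign 0
signature = (1, 1, 1)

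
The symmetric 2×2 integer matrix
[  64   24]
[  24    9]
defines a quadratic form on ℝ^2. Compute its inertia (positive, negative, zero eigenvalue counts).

step 0: pivot 64 → sign +
step 1: row/col 1 already zero → sign 0
signature = (1, 0, 1)

Answer: (1, 0, 1)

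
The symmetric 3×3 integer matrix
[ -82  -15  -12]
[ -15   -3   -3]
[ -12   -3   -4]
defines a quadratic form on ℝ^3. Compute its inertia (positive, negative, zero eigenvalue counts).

step 0: pivot -82 → sign −
step 1: pivot -21/82 → sign −
step 2: pivot 2/7 → sign +
signature = (1, 2, 0)

Answer: (1, 2, 0)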